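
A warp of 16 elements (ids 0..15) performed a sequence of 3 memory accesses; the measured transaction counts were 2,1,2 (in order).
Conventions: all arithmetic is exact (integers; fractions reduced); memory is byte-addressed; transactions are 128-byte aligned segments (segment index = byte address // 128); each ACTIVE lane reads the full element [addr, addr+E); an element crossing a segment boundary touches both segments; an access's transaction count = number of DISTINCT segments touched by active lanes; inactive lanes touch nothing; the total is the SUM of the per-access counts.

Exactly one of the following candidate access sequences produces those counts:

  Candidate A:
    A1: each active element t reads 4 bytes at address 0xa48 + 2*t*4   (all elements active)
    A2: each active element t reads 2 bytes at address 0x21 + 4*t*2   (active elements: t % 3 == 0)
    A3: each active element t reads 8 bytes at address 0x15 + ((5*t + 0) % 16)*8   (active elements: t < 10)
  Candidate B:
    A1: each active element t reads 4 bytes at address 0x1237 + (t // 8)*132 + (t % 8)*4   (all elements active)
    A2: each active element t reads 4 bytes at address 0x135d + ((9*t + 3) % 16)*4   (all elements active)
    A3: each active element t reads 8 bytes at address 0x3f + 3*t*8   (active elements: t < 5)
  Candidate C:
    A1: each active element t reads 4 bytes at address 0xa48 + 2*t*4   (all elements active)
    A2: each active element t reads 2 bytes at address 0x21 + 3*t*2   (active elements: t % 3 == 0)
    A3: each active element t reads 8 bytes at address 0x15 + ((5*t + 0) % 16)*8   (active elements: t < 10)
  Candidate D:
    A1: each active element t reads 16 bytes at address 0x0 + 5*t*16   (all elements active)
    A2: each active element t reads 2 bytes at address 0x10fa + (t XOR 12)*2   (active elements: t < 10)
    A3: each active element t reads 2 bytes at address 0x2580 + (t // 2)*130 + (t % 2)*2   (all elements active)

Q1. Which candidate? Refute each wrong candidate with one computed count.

A: A2 gives 2 transactions, not 1
B: A2 gives 2 transactions, not 1
D: A1 gives 10 transactions, not 2
C: all counts match (2,1,2)

Answer: C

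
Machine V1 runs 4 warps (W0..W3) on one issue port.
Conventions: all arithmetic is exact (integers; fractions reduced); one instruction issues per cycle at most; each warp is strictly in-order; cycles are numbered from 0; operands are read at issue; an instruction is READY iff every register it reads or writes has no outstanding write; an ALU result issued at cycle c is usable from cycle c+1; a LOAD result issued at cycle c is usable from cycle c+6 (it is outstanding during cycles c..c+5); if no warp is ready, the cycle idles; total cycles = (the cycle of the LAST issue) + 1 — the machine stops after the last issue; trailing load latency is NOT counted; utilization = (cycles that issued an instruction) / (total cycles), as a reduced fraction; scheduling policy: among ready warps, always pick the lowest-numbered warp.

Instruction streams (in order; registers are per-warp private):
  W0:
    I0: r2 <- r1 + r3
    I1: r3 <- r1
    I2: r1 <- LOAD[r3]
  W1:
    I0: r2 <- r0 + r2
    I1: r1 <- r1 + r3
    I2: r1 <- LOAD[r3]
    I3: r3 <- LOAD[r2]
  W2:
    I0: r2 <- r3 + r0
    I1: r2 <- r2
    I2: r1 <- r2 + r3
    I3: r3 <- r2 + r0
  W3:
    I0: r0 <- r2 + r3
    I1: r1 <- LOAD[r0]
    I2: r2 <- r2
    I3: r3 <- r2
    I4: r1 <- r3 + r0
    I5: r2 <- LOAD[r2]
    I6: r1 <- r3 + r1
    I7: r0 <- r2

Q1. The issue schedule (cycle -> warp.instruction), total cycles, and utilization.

cycle 0: W0.I0
cycle 1: W0.I1
cycle 2: W0.I2
cycle 3: W1.I0
cycle 4: W1.I1
cycle 5: W1.I2
cycle 6: W1.I3
cycle 7: W2.I0
cycle 8: W2.I1
cycle 9: W2.I2
cycle 10: W2.I3
cycle 11: W3.I0
cycle 12: W3.I1
cycle 13: W3.I2
cycle 14: W3.I3
cycle 15: idle
cycle 16: idle
cycle 17: idle
cycle 18: W3.I4
cycle 19: W3.I5
cycle 20: W3.I6
cycle 21: idle
cycle 22: idle
cycle 23: idle
cycle 24: idle
cycle 25: W3.I7

Answer: 26 cycles, utilization 19/26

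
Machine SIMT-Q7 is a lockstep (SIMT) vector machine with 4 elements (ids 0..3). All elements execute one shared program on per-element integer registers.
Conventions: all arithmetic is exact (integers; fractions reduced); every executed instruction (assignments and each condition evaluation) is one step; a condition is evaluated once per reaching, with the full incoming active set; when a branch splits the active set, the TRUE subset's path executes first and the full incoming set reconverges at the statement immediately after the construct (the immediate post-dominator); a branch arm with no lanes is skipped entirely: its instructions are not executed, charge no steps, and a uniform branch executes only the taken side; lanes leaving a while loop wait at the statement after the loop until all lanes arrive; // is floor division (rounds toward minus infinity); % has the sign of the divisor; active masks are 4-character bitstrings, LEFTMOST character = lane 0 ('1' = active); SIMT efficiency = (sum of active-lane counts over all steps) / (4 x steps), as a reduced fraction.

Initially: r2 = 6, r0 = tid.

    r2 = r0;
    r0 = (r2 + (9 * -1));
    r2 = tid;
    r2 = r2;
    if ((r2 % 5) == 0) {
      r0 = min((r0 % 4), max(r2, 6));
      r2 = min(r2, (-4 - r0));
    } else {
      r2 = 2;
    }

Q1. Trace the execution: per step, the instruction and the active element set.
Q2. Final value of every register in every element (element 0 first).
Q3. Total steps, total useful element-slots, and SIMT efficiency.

step 0: r2 <- r0                     1111
step 1: r0 <- (r2 + (9 * -1))        1111
step 2: r2 <- tid                    1111
step 3: r2 <- r2                     1111
step 4: eval ((r2 % 5) == 0)         1111
step 5: r0 <- min((r0 % 4), max(r2, 6)) 1000
step 6: r2 <- min(r2, (-4 - r0))     1000
step 7: r2 <- 2                      0111

Answer: 8 steps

r2: -7,2,2,2
r0: 3,-8,-7,-6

steps = 8; useful = 25; efficiency = 25/32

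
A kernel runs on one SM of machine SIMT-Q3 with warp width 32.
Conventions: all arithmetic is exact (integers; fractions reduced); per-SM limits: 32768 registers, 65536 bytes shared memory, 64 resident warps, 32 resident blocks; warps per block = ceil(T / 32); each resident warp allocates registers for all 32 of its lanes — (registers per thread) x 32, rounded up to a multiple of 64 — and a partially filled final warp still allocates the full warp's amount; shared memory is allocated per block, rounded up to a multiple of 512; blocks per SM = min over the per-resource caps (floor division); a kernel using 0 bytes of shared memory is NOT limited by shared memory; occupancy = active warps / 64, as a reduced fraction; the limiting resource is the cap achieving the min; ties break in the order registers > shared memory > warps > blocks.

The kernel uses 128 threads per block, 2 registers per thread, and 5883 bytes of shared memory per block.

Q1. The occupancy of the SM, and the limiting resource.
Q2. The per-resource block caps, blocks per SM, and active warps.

Answer: occupancy 5/8, limited by shared memory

registers: 128 blocks
shared memory: 10 blocks
warps: 16 blocks
blocks: 32 blocks

Answer: 10 blocks, 40 active warps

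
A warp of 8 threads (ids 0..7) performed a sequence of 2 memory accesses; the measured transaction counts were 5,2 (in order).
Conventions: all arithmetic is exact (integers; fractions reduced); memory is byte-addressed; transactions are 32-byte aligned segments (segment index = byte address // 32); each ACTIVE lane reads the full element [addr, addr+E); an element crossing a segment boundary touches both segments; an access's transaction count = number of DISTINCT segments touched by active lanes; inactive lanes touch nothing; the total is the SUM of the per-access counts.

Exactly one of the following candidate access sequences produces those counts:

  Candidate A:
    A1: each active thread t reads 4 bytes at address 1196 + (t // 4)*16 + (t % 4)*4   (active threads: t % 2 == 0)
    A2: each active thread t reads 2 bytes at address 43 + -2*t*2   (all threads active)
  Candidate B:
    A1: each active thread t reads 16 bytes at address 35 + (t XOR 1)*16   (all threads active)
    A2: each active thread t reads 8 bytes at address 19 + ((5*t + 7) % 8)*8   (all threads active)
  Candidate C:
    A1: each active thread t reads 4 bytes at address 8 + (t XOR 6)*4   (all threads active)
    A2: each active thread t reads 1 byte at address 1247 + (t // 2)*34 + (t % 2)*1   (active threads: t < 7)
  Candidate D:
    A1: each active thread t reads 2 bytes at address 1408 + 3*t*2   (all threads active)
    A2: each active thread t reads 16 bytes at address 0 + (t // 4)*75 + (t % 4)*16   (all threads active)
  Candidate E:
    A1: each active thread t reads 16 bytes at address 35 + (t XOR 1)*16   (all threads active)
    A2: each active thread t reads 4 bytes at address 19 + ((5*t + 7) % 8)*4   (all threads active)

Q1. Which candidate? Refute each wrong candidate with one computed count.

A: A1 gives 2 transactions, not 5
B: A2 gives 3 transactions, not 2
C: A1 gives 2 transactions, not 5
D: A1 gives 2 transactions, not 5
E: all counts match (5,2)

Answer: E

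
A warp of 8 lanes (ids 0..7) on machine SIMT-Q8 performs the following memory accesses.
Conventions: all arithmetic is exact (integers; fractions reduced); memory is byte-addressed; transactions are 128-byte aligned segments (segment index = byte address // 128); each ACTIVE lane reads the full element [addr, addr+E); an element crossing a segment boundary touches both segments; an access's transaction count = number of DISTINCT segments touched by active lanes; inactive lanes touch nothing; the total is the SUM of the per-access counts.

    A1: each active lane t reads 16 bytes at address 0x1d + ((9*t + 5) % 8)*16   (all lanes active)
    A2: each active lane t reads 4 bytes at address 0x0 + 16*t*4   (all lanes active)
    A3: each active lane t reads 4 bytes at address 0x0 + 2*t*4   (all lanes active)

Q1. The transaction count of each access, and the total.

A1: 2 transactions
A2: 4 transactions
A3: 1 transaction

Answer: 2,4,1; total 7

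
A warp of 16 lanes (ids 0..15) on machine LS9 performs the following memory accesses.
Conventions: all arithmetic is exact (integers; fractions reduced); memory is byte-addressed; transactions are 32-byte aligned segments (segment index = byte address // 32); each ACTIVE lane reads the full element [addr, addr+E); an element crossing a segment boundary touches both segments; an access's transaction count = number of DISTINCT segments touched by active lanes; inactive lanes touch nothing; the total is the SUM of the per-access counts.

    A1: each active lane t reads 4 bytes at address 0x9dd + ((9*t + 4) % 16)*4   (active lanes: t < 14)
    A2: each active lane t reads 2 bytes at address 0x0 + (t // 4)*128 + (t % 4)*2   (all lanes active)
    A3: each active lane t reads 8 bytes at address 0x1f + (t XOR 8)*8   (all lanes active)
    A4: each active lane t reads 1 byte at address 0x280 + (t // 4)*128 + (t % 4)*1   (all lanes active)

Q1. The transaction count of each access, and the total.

A1: 3 transactions
A2: 4 transactions
A3: 5 transactions
A4: 4 transactions

Answer: 3,4,5,4; total 16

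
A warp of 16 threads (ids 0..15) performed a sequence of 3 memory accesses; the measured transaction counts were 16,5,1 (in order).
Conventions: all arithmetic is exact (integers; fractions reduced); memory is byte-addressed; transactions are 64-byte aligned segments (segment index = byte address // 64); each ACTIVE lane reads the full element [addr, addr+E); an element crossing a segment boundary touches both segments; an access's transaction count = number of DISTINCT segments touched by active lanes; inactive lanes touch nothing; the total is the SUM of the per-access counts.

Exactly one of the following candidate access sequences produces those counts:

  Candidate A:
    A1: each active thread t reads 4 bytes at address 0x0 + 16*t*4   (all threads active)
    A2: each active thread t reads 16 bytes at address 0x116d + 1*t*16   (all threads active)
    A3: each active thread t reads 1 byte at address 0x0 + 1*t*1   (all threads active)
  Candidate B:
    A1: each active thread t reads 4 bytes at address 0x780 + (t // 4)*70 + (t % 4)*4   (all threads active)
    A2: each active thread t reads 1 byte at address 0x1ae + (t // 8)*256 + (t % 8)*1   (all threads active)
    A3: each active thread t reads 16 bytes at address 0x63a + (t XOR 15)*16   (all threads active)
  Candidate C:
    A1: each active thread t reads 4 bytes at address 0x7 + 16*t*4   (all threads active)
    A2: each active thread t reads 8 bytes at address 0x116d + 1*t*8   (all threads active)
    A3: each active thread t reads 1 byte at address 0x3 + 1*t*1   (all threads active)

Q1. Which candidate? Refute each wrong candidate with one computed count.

B: A1 gives 4 transactions, not 16
C: A2 gives 3 transactions, not 5
A: all counts match (16,5,1)

Answer: A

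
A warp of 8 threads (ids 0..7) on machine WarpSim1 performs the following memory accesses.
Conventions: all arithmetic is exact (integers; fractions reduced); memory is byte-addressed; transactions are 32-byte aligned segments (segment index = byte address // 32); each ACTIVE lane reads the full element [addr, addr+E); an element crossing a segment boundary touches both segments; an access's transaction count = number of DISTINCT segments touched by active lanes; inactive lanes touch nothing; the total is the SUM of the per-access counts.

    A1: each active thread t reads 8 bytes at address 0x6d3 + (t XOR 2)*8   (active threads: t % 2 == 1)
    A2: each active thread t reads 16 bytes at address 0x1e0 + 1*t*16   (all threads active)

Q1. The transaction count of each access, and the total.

A1: 3 transactions
A2: 4 transactions

Answer: 3,4; total 7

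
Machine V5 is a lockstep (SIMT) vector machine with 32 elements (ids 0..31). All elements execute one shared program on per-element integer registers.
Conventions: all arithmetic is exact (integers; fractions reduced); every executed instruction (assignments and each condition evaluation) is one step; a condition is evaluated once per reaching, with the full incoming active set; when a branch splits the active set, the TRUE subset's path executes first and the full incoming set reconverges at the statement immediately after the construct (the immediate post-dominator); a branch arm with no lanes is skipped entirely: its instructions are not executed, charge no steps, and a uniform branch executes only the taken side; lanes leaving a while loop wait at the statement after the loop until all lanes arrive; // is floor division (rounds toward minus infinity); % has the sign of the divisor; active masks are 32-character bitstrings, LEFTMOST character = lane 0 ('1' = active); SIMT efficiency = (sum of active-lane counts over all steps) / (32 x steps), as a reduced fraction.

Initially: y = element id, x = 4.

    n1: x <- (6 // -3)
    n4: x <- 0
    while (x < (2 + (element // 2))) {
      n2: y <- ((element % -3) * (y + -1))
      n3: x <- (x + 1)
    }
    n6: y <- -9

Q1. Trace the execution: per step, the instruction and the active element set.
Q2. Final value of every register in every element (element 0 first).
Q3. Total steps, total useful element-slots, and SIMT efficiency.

step 0: x <- (6 // -3)               11111111111111111111111111111111
step 1: x <- 0                       11111111111111111111111111111111
step 2: eval (x < (2 + (element // 2))) 11111111111111111111111111111111
step 3: y <- ((element % -3) * (y + -1)) 11111111111111111111111111111111
step 4: x <- (x + 1)                 11111111111111111111111111111111
step 5: eval (x < (2 + (element // 2))) 11111111111111111111111111111111
step 6: y <- ((element % -3) * (y + -1)) 11111111111111111111111111111111
step 7: x <- (x + 1)                 11111111111111111111111111111111
step 8: eval (x < (2 + (element // 2))) 11111111111111111111111111111111
step 9: y <- ((element % -3) * (y + -1)) 00111111111111111111111111111111
step 10: x <- (x + 1)                 00111111111111111111111111111111
step 11: eval (x < (2 + (element // 2))) 00111111111111111111111111111111
step 12: y <- ((element % -3) * (y + -1)) 00001111111111111111111111111111
step 13: x <- (x + 1)                 00001111111111111111111111111111
step 14: eval (x < (2 + (element // 2))) 00001111111111111111111111111111
step 15: y <- ((element % -3) * (y + -1)) 00000011111111111111111111111111
step 16: x <- (x + 1)                 00000011111111111111111111111111
step 17: eval (x < (2 + (element // 2))) 00000011111111111111111111111111
step 18: y <- ((element % -3) * (y + -1)) 00000000111111111111111111111111
step 19: x <- (x + 1)                 00000000111111111111111111111111
step 20: eval (x < (2 + (element // 2))) 00000000111111111111111111111111
step 21: y <- ((element % -3) * (y + -1)) 00000000001111111111111111111111
step 22: x <- (x + 1)                 00000000001111111111111111111111
step 23: eval (x < (2 + (element // 2))) 00000000001111111111111111111111
step 24: y <- ((element % -3) * (y + -1)) 00000000000011111111111111111111
step 25: x <- (x + 1)                 00000000000011111111111111111111
step 26: eval (x < (2 + (element // 2))) 00000000000011111111111111111111
step 27: y <- ((element % -3) * (y + -1)) 00000000000000111111111111111111
step 28: x <- (x + 1)                 00000000000000111111111111111111
step 29: eval (x < (2 + (element // 2))) 00000000000000111111111111111111
step 30: y <- ((element % -3) * (y + -1)) 00000000000000001111111111111111
step 31: x <- (x + 1)                 00000000000000001111111111111111
step 32: eval (x < (2 + (element // 2))) 00000000000000001111111111111111
step 33: y <- ((element % -3) * (y + -1)) 00000000000000000011111111111111
step 34: x <- (x + 1)                 00000000000000000011111111111111
step 35: eval (x < (2 + (element // 2))) 00000000000000000011111111111111
step 36: y <- ((element % -3) * (y + -1)) 00000000000000000000111111111111
step 37: x <- (x + 1)                 00000000000000000000111111111111
step 38: eval (x < (2 + (element // 2))) 00000000000000000000111111111111
step 39: y <- ((element % -3) * (y + -1)) 00000000000000000000001111111111
step 40: x <- (x + 1)                 00000000000000000000001111111111
step 41: eval (x < (2 + (element // 2))) 00000000000000000000001111111111
step 42: y <- ((element % -3) * (y + -1)) 00000000000000000000000011111111
step 43: x <- (x + 1)                 00000000000000000000000011111111
step 44: eval (x < (2 + (element // 2))) 00000000000000000000000011111111
step 45: y <- ((element % -3) * (y + -1)) 00000000000000000000000000111111
step 46: x <- (x + 1)                 00000000000000000000000000111111
step 47: eval (x < (2 + (element // 2))) 00000000000000000000000000111111
step 48: y <- ((element % -3) * (y + -1)) 00000000000000000000000000001111
step 49: x <- (x + 1)                 00000000000000000000000000001111
step 50: eval (x < (2 + (element // 2))) 00000000000000000000000000001111
step 51: y <- ((element % -3) * (y + -1)) 00000000000000000000000000000011
step 52: x <- (x + 1)                 00000000000000000000000000000011
step 53: eval (x < (2 + (element // 2))) 00000000000000000000000000000011
step 54: y <- -9                      11111111111111111111111111111111

Answer: 55 steps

y: -9,-9,-9,-9,-9,-9,-9,-9,-9,-9,-9,-9,-9,-9,-9,-9,-9,-9,-9,-9,-9,-9,-9,-9,-9,-9,-9,-9,-9,-9,-9,-9
x: 2,2,3,3,4,4,5,5,6,6,7,7,8,8,9,9,10,10,11,11,12,12,13,13,14,14,15,15,16,16,17,17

steps = 55; useful = 1040; efficiency = 1040/1760 = 13/22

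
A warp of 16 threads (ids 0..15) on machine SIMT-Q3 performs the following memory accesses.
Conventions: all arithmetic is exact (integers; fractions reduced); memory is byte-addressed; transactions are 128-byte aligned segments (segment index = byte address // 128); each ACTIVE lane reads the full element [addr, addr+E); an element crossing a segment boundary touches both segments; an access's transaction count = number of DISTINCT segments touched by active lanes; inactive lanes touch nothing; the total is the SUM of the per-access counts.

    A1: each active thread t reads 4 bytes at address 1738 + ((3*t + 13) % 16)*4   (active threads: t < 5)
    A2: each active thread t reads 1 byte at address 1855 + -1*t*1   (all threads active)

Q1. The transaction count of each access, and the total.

A1: 2 transactions
A2: 1 transaction

Answer: 2,1; total 3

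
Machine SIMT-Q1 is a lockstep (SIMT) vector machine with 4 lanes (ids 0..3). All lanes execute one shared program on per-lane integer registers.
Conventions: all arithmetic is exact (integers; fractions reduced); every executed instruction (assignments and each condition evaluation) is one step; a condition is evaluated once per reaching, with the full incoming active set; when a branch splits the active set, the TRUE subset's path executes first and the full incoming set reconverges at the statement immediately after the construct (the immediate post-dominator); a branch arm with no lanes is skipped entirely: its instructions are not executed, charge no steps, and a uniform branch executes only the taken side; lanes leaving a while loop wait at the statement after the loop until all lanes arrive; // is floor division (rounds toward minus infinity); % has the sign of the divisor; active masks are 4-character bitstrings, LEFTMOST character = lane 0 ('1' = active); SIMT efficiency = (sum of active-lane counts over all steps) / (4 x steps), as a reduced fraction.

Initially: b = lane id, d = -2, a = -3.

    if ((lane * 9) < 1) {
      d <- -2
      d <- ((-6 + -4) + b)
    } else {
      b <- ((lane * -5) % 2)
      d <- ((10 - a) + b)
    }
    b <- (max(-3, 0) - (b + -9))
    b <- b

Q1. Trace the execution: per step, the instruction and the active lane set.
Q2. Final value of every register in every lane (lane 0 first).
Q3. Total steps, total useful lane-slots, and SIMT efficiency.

step 0: eval ((lane * 9) < 1)        1111
step 1: d <- -2                      1000
step 2: d <- ((-6 + -4) + b)         1000
step 3: b <- ((lane * -5) % 2)       0111
step 4: d <- ((10 - a) + b)          0111
step 5: b <- (max(-3, 0) - (b + -9)) 1111
step 6: b <- b                       1111

Answer: 7 steps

b: 9,8,9,8
d: -10,14,13,14
a: -3,-3,-3,-3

steps = 7; useful = 20; efficiency = 20/28 = 5/7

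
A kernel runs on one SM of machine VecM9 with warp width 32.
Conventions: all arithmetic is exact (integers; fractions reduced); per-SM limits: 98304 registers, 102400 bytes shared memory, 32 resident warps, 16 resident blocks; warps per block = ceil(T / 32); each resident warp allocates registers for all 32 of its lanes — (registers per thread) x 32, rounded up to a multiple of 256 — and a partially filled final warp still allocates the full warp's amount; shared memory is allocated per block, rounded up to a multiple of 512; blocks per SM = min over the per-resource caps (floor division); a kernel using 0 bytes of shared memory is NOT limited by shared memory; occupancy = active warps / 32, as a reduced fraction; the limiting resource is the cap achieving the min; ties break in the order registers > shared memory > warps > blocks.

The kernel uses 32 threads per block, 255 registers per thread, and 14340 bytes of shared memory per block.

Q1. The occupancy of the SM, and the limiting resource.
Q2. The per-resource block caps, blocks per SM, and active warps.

Answer: occupancy 3/16, limited by shared memory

registers: 12 blocks
shared memory: 6 blocks
warps: 32 blocks
blocks: 16 blocks

Answer: 6 blocks, 6 active warps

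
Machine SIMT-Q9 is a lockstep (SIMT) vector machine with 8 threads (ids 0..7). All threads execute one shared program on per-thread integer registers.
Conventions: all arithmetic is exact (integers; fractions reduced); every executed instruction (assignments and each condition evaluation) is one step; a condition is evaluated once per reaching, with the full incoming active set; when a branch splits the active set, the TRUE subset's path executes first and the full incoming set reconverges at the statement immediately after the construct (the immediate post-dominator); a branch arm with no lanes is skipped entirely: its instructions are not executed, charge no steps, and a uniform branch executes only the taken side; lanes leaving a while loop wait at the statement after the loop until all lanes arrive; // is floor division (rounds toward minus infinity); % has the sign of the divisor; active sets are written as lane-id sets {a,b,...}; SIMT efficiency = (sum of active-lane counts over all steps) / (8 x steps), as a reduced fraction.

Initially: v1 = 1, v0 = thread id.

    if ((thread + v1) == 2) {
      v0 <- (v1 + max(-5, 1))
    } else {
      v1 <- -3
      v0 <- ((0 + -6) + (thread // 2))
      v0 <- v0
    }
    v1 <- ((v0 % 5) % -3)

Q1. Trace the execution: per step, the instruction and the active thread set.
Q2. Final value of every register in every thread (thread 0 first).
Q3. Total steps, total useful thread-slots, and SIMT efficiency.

step 0: eval ((thread + v1) == 2)    {0,1,2,3,4,5,6,7}
step 1: v0 <- (v1 + max(-5, 1))      {1}
step 2: v1 <- -3                     {0,2,3,4,5,6,7}
step 3: v0 <- ((0 + -6) + (thread // 2)) {0,2,3,4,5,6,7}
step 4: v0 <- v0                     {0,2,3,4,5,6,7}
step 5: v1 <- ((v0 % 5) % -3)        {0,1,2,3,4,5,6,7}

Answer: 6 steps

v1: -2,-1,0,0,-2,-2,-1,-1
v0: -6,2,-5,-5,-4,-4,-3,-3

steps = 6; useful = 38; efficiency = 38/48 = 19/24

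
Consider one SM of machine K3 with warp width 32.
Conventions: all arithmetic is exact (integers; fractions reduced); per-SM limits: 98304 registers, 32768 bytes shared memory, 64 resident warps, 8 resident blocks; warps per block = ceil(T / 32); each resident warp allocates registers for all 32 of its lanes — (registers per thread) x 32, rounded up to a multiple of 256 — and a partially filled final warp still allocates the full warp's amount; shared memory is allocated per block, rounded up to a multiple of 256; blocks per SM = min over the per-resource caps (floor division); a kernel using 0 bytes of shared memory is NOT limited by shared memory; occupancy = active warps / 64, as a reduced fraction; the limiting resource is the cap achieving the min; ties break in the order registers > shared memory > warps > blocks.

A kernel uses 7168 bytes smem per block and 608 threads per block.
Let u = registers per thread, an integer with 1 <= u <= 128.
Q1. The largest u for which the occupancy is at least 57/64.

Answer: u = 48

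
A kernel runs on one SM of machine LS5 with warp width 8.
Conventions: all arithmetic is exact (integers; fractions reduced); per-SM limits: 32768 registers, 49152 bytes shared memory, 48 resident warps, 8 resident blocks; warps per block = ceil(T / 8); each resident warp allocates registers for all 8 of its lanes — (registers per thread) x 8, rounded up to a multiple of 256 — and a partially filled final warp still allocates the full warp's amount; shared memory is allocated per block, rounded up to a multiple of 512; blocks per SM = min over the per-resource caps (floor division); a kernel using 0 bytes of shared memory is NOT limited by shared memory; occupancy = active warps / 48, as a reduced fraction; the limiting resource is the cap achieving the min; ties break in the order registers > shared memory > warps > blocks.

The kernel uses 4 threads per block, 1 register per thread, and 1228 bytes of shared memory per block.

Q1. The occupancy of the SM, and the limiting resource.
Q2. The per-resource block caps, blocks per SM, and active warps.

Answer: occupancy 1/6, limited by blocks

registers: 128 blocks
shared memory: 32 blocks
warps: 48 blocks
blocks: 8 blocks

Answer: 8 blocks, 8 active warps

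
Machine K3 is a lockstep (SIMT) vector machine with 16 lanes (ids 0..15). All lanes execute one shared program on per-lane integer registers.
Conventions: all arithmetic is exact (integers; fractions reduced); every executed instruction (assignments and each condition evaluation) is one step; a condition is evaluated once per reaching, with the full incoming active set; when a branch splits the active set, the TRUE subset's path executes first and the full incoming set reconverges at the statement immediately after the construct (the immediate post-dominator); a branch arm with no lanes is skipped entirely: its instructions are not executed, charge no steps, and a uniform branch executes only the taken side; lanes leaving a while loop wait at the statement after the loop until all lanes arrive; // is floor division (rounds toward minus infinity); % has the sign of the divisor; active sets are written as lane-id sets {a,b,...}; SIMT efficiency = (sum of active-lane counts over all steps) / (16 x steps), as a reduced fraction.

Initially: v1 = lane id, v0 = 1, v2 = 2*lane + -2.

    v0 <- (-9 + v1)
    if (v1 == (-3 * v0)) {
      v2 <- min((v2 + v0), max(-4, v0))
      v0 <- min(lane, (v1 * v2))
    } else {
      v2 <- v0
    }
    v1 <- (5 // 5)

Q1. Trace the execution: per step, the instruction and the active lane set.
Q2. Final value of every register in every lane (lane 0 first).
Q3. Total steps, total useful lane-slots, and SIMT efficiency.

step 0: v0 <- (-9 + v1)              {0,1,2,3,4,5,6,7,8,9,10,11,12,13,14,15}
step 1: eval (v1 == (-3 * v0))       {0,1,2,3,4,5,6,7,8,9,10,11,12,13,14,15}
step 2: v2 <- v0                     {0,1,2,3,4,5,6,7,8,9,10,11,12,13,14,15}
step 3: v1 <- (5 // 5)               {0,1,2,3,4,5,6,7,8,9,10,11,12,13,14,15}

Answer: 4 steps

v1: 1,1,1,1,1,1,1,1,1,1,1,1,1,1,1,1
v0: -9,-8,-7,-6,-5,-4,-3,-2,-1,0,1,2,3,4,5,6
v2: -9,-8,-7,-6,-5,-4,-3,-2,-1,0,1,2,3,4,5,6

steps = 4; useful = 64; efficiency = 64/64 = 1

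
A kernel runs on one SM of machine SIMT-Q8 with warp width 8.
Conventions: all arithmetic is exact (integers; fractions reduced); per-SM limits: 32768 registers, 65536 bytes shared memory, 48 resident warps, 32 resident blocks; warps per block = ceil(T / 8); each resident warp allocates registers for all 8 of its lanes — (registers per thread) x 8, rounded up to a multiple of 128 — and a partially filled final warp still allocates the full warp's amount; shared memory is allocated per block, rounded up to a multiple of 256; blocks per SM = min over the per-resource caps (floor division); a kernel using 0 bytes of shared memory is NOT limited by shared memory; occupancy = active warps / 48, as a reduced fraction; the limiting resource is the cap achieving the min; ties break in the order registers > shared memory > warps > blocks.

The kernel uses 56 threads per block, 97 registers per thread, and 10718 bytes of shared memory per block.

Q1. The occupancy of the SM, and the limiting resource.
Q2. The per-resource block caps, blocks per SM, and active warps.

Answer: occupancy 35/48, limited by registers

registers: 5 blocks
shared memory: 6 blocks
warps: 6 blocks
blocks: 32 blocks

Answer: 5 blocks, 35 active warps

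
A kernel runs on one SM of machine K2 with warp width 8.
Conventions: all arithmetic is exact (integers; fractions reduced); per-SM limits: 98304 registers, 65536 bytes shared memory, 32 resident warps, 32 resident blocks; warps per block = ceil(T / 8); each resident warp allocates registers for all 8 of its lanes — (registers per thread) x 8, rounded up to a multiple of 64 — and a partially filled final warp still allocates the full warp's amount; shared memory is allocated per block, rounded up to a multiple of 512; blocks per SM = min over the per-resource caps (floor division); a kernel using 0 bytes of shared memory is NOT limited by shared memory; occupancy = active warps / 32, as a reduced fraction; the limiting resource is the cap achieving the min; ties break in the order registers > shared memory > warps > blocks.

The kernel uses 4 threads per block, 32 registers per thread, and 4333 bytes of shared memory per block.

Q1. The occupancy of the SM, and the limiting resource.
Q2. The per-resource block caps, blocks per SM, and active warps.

Answer: occupancy 7/16, limited by shared memory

registers: 384 blocks
shared memory: 14 blocks
warps: 32 blocks
blocks: 32 blocks

Answer: 14 blocks, 14 active warps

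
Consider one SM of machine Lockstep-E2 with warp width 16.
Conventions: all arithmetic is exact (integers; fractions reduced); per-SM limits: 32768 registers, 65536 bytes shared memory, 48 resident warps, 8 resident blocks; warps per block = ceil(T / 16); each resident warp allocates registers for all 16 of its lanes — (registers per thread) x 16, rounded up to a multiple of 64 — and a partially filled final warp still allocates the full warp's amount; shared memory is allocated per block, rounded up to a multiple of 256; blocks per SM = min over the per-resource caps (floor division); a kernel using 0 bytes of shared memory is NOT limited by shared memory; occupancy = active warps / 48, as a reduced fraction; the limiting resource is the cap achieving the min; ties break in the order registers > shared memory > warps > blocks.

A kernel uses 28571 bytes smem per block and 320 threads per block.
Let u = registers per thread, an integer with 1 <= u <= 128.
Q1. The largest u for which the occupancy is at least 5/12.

Answer: u = 100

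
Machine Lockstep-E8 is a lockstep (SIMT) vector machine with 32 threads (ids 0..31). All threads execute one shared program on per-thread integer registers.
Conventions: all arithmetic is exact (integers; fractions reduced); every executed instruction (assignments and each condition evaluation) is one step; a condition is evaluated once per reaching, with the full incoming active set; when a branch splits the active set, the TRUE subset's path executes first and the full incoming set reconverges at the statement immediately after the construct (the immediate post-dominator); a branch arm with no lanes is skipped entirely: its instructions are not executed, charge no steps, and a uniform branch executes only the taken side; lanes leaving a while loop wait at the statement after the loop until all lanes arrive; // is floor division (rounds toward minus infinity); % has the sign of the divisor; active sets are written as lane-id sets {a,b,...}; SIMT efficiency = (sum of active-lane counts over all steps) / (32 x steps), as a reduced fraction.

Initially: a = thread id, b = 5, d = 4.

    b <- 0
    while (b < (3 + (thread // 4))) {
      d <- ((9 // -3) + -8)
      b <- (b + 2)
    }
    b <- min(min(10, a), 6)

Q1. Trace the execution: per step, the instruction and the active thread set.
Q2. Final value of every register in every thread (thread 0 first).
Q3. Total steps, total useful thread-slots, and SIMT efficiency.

step 0: b <- 0                       {0,1,2,3,4,5,6,7,8,9,10,11,12,13,14,15,16,17,18,19,20,21,22,23,24,25,26,27,28,29,30,31}
step 1: eval (b < (3 + (thread // 4))) {0,1,2,3,4,5,6,7,8,9,10,11,12,13,14,15,16,17,18,19,20,21,22,23,24,25,26,27,28,29,30,31}
step 2: d <- ((9 // -3) + -8)        {0,1,2,3,4,5,6,7,8,9,10,11,12,13,14,15,16,17,18,19,20,21,22,23,24,25,26,27,28,29,30,31}
step 3: b <- (b + 2)                 {0,1,2,3,4,5,6,7,8,9,10,11,12,13,14,15,16,17,18,19,20,21,22,23,24,25,26,27,28,29,30,31}
step 4: eval (b < (3 + (thread // 4))) {0,1,2,3,4,5,6,7,8,9,10,11,12,13,14,15,16,17,18,19,20,21,22,23,24,25,26,27,28,29,30,31}
step 5: d <- ((9 // -3) + -8)        {0,1,2,3,4,5,6,7,8,9,10,11,12,13,14,15,16,17,18,19,20,21,22,23,24,25,26,27,28,29,30,31}
step 6: b <- (b + 2)                 {0,1,2,3,4,5,6,7,8,9,10,11,12,13,14,15,16,17,18,19,20,21,22,23,24,25,26,27,28,29,30,31}
step 7: eval (b < (3 + (thread // 4))) {0,1,2,3,4,5,6,7,8,9,10,11,12,13,14,15,16,17,18,19,20,21,22,23,24,25,26,27,28,29,30,31}
step 8: d <- ((9 // -3) + -8)        {8,9,10,11,12,13,14,15,16,17,18,19,20,21,22,23,24,25,26,27,28,29,30,31}
step 9: b <- (b + 2)                 {8,9,10,11,12,13,14,15,16,17,18,19,20,21,22,23,24,25,26,27,28,29,30,31}
step 10: eval (b < (3 + (thread // 4))) {8,9,10,11,12,13,14,15,16,17,18,19,20,21,22,23,24,25,26,27,28,29,30,31}
step 11: d <- ((9 // -3) + -8)        {16,17,18,19,20,21,22,23,24,25,26,27,28,29,30,31}
step 12: b <- (b + 2)                 {16,17,18,19,20,21,22,23,24,25,26,27,28,29,30,31}
step 13: eval (b < (3 + (thread // 4))) {16,17,18,19,20,21,22,23,24,25,26,27,28,29,30,31}
step 14: d <- ((9 // -3) + -8)        {24,25,26,27,28,29,30,31}
step 15: b <- (b + 2)                 {24,25,26,27,28,29,30,31}
step 16: eval (b < (3 + (thread // 4))) {24,25,26,27,28,29,30,31}
step 17: b <- min(min(10, a), 6)      {0,1,2,3,4,5,6,7,8,9,10,11,12,13,14,15,16,17,18,19,20,21,22,23,24,25,26,27,28,29,30,31}

Answer: 18 steps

a: 0,1,2,3,4,5,6,7,8,9,10,11,12,13,14,15,16,17,18,19,20,21,22,23,24,25,26,27,28,29,30,31
b: 0,1,2,3,4,5,6,6,6,6,6,6,6,6,6,6,6,6,6,6,6,6,6,6,6,6,6,6,6,6,6,6
d: -11,-11,-11,-11,-11,-11,-11,-11,-11,-11,-11,-11,-11,-11,-11,-11,-11,-11,-11,-11,-11,-11,-11,-11,-11,-11,-11,-11,-11,-11,-11,-11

steps = 18; useful = 432; efficiency = 432/576 = 3/4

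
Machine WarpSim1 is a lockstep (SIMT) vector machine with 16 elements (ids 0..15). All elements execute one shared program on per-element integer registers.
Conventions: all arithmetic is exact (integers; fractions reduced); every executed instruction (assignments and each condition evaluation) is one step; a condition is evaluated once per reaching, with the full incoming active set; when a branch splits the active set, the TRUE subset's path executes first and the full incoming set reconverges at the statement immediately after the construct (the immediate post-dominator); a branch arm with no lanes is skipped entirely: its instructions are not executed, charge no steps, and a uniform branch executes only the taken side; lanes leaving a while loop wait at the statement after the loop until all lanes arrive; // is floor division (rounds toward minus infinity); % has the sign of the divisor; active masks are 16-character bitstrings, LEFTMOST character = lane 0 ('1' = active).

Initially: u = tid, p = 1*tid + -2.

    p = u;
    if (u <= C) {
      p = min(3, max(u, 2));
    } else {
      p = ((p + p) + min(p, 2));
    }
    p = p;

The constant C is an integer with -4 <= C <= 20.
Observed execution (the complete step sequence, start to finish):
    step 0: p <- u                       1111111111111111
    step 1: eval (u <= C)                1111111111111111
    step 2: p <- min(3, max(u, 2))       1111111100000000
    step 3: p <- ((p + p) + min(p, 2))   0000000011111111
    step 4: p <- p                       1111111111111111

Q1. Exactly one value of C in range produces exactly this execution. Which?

Answer: C = 7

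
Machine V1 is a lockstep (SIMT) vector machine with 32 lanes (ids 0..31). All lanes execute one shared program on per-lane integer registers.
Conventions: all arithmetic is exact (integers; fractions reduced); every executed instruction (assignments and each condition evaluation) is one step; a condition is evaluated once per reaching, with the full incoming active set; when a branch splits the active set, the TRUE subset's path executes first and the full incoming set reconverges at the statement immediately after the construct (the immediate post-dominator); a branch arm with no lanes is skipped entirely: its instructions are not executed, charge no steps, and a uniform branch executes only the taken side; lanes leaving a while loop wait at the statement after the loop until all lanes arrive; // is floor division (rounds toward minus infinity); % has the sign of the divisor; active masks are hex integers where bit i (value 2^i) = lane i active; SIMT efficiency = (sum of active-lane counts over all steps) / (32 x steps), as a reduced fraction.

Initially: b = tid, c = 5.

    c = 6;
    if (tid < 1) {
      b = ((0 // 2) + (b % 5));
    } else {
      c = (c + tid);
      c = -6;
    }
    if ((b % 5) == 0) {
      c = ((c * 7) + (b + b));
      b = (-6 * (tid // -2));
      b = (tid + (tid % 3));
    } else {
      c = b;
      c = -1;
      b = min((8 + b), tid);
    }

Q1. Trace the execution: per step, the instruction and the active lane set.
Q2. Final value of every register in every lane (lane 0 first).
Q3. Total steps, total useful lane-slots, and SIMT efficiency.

step 0: c <- 6                       0xffffffff
step 1: eval (tid < 1)               0xffffffff
step 2: b <- ((0 // 2) + (b % 5))    0x00000001
step 3: c <- (c + tid)               0xfffffffe
step 4: c <- -6                      0xfffffffe
step 5: eval ((b % 5) == 0)          0xffffffff
step 6: c <- ((c * 7) + (b + b))     0x42108421
step 7: b <- (-6 * (tid // -2))      0x42108421
step 8: b <- (tid + (tid % 3))       0x42108421
step 9: c <- b                       0xbdef7bde
step 10: c <- -1                      0xbdef7bde
step 11: b <- min((8 + b), tid)       0xbdef7bde

Answer: 12 steps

b: 0,1,2,3,4,7,6,7,8,9,11,11,12,13,14,15,16,17,18,19,22,21,22,23,24,26,26,27,28,29,30,31
c: 42,-1,-1,-1,-1,-32,-1,-1,-1,-1,-22,-1,-1,-1,-1,-12,-1,-1,-1,-1,-2,-1,-1,-1,-1,8,-1,-1,-1,-1,18,-1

steps = 12; useful = 255; efficiency = 255/384 = 85/128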